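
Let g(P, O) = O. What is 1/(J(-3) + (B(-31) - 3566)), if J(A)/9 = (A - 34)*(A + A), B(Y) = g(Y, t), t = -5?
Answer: -1/1573 ≈ -0.00063573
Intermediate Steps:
B(Y) = -5
J(A) = 18*A*(-34 + A) (J(A) = 9*((A - 34)*(A + A)) = 9*((-34 + A)*(2*A)) = 9*(2*A*(-34 + A)) = 18*A*(-34 + A))
1/(J(-3) + (B(-31) - 3566)) = 1/(18*(-3)*(-34 - 3) + (-5 - 3566)) = 1/(18*(-3)*(-37) - 3571) = 1/(1998 - 3571) = 1/(-1573) = -1/1573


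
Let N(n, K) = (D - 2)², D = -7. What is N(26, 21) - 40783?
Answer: -40702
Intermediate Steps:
N(n, K) = 81 (N(n, K) = (-7 - 2)² = (-9)² = 81)
N(26, 21) - 40783 = 81 - 40783 = -40702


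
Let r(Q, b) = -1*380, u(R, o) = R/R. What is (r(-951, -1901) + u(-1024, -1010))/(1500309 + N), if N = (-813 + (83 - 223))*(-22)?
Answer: -379/1521275 ≈ -0.00024913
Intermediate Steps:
u(R, o) = 1
N = 20966 (N = (-813 - 140)*(-22) = -953*(-22) = 20966)
r(Q, b) = -380
(r(-951, -1901) + u(-1024, -1010))/(1500309 + N) = (-380 + 1)/(1500309 + 20966) = -379/1521275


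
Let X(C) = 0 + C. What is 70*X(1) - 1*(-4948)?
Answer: 5018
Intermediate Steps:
X(C) = C
70*X(1) - 1*(-4948) = 70*1 - 1*(-4948) = 70 + 4948 = 5018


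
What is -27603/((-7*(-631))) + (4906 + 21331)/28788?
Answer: -678746335/127156596 ≈ -5.3379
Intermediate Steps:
-27603/((-7*(-631))) + (4906 + 21331)/28788 = -27603/4417 + 26237*(1/28788) = -27603*1/4417 + 26237/28788 = -27603/4417 + 26237/28788 = -678746335/127156596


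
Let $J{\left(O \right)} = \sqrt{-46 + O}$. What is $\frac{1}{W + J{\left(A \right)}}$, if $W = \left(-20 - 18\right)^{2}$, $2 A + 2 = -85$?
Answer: $\frac{2888}{4170451} - \frac{i \sqrt{358}}{4170451} \approx 0.00069249 - 4.5369 \cdot 10^{-6} i$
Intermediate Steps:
$A = - \frac{87}{2}$ ($A = -1 + \frac{1}{2} \left(-85\right) = -1 - \frac{85}{2} = - \frac{87}{2} \approx -43.5$)
$W = 1444$ ($W = \left(-38\right)^{2} = 1444$)
$\frac{1}{W + J{\left(A \right)}} = \frac{1}{1444 + \sqrt{-46 - \frac{87}{2}}} = \frac{1}{1444 + \sqrt{- \frac{179}{2}}} = \frac{1}{1444 + \frac{i \sqrt{358}}{2}}$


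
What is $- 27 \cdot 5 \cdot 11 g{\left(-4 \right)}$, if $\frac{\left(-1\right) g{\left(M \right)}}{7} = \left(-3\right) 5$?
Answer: $-155925$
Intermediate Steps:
$g{\left(M \right)} = 105$ ($g{\left(M \right)} = - 7 \left(\left(-3\right) 5\right) = \left(-7\right) \left(-15\right) = 105$)
$- 27 \cdot 5 \cdot 11 g{\left(-4 \right)} = - 27 \cdot 5 \cdot 11 \cdot 105 = \left(-27\right) 55 \cdot 105 = \left(-1485\right) 105 = -155925$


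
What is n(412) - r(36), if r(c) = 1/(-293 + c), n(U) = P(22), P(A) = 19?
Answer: 4884/257 ≈ 19.004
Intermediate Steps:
n(U) = 19
n(412) - r(36) = 19 - 1/(-293 + 36) = 19 - 1/(-257) = 19 - 1*(-1/257) = 19 + 1/257 = 4884/257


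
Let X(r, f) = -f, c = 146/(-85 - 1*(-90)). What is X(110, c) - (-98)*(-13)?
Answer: -6516/5 ≈ -1303.2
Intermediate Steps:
c = 146/5 (c = 146/(-85 + 90) = 146/5 ≈ 29.200)
X(110, c) - (-98)*(-13) = -1*146/5 - (-98)*(-13) = -146/5 - 1*1274 = -146/5 - 1274 = -6516/5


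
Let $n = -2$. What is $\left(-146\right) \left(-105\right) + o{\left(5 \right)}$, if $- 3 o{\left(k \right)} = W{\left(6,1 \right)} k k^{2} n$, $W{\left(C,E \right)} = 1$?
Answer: $\frac{46240}{3} \approx 15413.0$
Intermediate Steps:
$o{\left(k \right)} = \frac{2 k^{3}}{3}$ ($o{\left(k \right)} = - \frac{1 k k^{2} \left(-2\right)}{3} = - \frac{1 k^{3} \left(-2\right)}{3} = - \frac{k^{3} \left(-2\right)}{3} = - \frac{\left(-2\right) k^{3}}{3} = \frac{2 k^{3}}{3}$)
$\left(-146\right) \left(-105\right) + o{\left(5 \right)} = \left(-146\right) \left(-105\right) + \frac{2 \cdot 5^{3}}{3} = 15330 + \frac{2}{3} \cdot 125 = 15330 + \frac{250}{3} = \frac{46240}{3}$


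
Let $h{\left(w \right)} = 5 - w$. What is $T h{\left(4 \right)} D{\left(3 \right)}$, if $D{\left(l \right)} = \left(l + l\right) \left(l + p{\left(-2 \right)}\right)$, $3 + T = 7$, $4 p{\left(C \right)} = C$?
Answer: $60$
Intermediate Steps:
$p{\left(C \right)} = \frac{C}{4}$
$T = 4$ ($T = -3 + 7 = 4$)
$D{\left(l \right)} = 2 l \left(- \frac{1}{2} + l\right)$ ($D{\left(l \right)} = \left(l + l\right) \left(l + \frac{1}{4} \left(-2\right)\right) = 2 l \left(l - \frac{1}{2}\right) = 2 l \left(- \frac{1}{2} + l\right)$)
$T h{\left(4 \right)} D{\left(3 \right)} = 4 \left(5 - 4\right) 3 \left(-1 + 2 \cdot 3\right) = 4 \left(5 - 4\right) 3 \left(-1 + 6\right) = 4 \cdot 1 \cdot 3 \cdot 5 = 4 \cdot 15 = 60$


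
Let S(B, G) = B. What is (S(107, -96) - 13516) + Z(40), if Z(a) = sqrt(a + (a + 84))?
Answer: -13409 + 2*sqrt(41) ≈ -13396.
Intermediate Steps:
Z(a) = sqrt(84 + 2*a) (Z(a) = sqrt(a + (84 + a)) = sqrt(84 + 2*a))
(S(107, -96) - 13516) + Z(40) = (107 - 13516) + sqrt(84 + 2*40) = -13409 + sqrt(84 + 80) = -13409 + sqrt(164) = -13409 + 2*sqrt(41)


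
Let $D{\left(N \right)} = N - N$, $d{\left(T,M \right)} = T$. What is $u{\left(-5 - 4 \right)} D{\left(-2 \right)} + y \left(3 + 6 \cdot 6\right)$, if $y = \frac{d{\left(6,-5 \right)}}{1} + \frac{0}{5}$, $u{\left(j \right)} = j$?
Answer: $234$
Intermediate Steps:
$y = 6$ ($y = \frac{6}{1} + \frac{0}{5} = 6 \cdot 1 + 0 \cdot \frac{1}{5} = 6 + 0 = 6$)
$D{\left(N \right)} = 0$
$u{\left(-5 - 4 \right)} D{\left(-2 \right)} + y \left(3 + 6 \cdot 6\right) = \left(-5 - 4\right) 0 + 6 \left(3 + 6 \cdot 6\right) = \left(-9\right) 0 + 6 \left(3 + 36\right) = 0 + 6 \cdot 39 = 0 + 234 = 234$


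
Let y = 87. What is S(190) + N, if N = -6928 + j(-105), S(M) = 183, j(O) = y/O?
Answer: -236104/35 ≈ -6745.8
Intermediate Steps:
j(O) = 87/O
N = -242509/35 (N = -6928 + 87/(-105) = -6928 + 87*(-1/105) = -6928 - 29/35 = -242509/35 ≈ -6928.8)
S(190) + N = 183 - 242509/35 = -236104/35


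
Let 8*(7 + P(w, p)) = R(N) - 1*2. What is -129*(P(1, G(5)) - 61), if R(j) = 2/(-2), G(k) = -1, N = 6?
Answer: 70563/8 ≈ 8820.4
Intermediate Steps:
R(j) = -1 (R(j) = 2*(-½) = -1)
P(w, p) = -59/8 (P(w, p) = -7 + (-1 - 1*2)/8 = -7 + (-1 - 2)/8 = -7 + (⅛)*(-3) = -7 - 3/8 = -59/8)
-129*(P(1, G(5)) - 61) = -129*(-59/8 - 61) = -129*(-547/8) = 70563/8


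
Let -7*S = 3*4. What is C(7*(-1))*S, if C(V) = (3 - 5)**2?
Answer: -48/7 ≈ -6.8571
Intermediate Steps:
C(V) = 4 (C(V) = (-2)**2 = 4)
S = -12/7 (S = -3*4/7 = -1/7*12 = -12/7 ≈ -1.7143)
C(7*(-1))*S = 4*(-12/7) = -48/7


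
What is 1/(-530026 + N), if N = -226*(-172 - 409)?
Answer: -1/398720 ≈ -2.5080e-6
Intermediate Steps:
N = 131306 (N = -226*(-581) = 131306)
1/(-530026 + N) = 1/(-530026 + 131306) = 1/(-398720) = -1/398720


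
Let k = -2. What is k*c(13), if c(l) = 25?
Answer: -50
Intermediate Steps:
k*c(13) = -2*25 = -50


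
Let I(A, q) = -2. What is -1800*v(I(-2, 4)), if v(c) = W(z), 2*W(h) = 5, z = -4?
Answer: -4500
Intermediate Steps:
W(h) = 5/2 (W(h) = (1/2)*5 = 5/2)
v(c) = 5/2
-1800*v(I(-2, 4)) = -1800*5/2 = -4500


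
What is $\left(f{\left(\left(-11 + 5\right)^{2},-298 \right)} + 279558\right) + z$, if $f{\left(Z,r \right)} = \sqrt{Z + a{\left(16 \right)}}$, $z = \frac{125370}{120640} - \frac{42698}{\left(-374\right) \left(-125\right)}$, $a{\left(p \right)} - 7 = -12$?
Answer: $\frac{78834273266039}{281996000} + \sqrt{31} \approx 2.7956 \cdot 10^{5}$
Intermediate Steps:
$a{\left(p \right)} = -5$ ($a{\left(p \right)} = 7 - 12 = -5$)
$z = \frac{35498039}{281996000}$ ($z = 125370 \cdot \frac{1}{120640} - \frac{42698}{46750} = \frac{12537}{12064} - \frac{21349}{23375} = \frac{35498039}{281996000} \approx 0.12588$)
$f{\left(Z,r \right)} = \sqrt{-5 + Z}$ ($f{\left(Z,r \right)} = \sqrt{Z - 5} = \sqrt{-5 + Z}$)
$\left(f{\left(\left(-11 + 5\right)^{2},-298 \right)} + 279558\right) + z = \left(\sqrt{-5 + \left(-11 + 5\right)^{2}} + 279558\right) + \frac{35498039}{281996000} = \left(\sqrt{-5 + \left(-6\right)^{2}} + 279558\right) + \frac{35498039}{281996000} = \left(\sqrt{-5 + 36} + 279558\right) + \frac{35498039}{281996000} = \left(\sqrt{31} + 279558\right) + \frac{35498039}{281996000} = \left(279558 + \sqrt{31}\right) + \frac{35498039}{281996000} = \frac{78834273266039}{281996000} + \sqrt{31}$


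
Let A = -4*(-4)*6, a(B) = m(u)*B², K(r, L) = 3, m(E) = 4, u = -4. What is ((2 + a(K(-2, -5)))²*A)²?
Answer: 19216613376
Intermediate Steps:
a(B) = 4*B²
A = 96 (A = 16*6 = 96)
((2 + a(K(-2, -5)))²*A)² = ((2 + 4*3²)²*96)² = ((2 + 4*9)²*96)² = ((2 + 36)²*96)² = (38²*96)² = (1444*96)² = 138624² = 19216613376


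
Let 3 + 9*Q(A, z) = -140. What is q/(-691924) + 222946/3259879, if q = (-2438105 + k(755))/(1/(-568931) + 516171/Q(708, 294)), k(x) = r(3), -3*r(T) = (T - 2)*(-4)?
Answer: 2265671555050106160473/33180893246531321239584 ≈ 0.068282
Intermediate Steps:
Q(A, z) = -143/9 (Q(A, z) = -⅓ + (⅑)*(-140) = -⅓ - 140/9 = -143/9)
r(T) = -8/3 + 4*T/3 (r(T) = -(T - 2)*(-4)/3 = -(-2 + T)*(-4)/3 = -(8 - 4*T)/3 = -8/3 + 4*T/3)
k(x) = 4/3 (k(x) = -8/3 + (4/3)*3 = -8/3 + 4 = 4/3)
q = 54097397530033/720815767896 (q = (-2438105 + 4/3)/(1/(-568931) + 516171/(-143/9)) = -7314311/(3*(-1/568931 + 516171*(-9/143))) = -7314311/(3*(-1/568931 - 4645539/143)) = -7314311/(3*(-240271922632/7396103)) = -7314311/3*(-7396103/240271922632) = 54097397530033/720815767896 ≈ 75.050)
q/(-691924) + 222946/3259879 = (54097397530033/720815767896)/(-691924) + 222946/3259879 = (54097397530033/720815767896)*(-1/691924) + 222946*(1/3259879) = -54097397530033/498749729385671904 + 222946/3259879 = 2265671555050106160473/33180893246531321239584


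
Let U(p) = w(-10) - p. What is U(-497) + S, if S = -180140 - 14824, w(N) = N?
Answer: -194477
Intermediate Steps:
U(p) = -10 - p
S = -194964
U(-497) + S = (-10 - 1*(-497)) - 194964 = (-10 + 497) - 194964 = 487 - 194964 = -194477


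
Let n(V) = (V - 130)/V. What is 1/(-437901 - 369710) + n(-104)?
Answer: 7268495/3230444 ≈ 2.2500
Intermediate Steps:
n(V) = (-130 + V)/V
1/(-437901 - 369710) + n(-104) = 1/(-437901 - 369710) + (-130 - 104)/(-104) = 1/(-807611) - 1/104*(-234) = -1/807611 + 9/4 = 7268495/3230444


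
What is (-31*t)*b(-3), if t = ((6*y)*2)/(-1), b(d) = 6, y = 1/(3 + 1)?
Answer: 558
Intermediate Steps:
y = ¼ (y = 1/4 = ¼ ≈ 0.25000)
t = -3 (t = ((6*(¼))*2)/(-1) = ((3/2)*2)*(-1) = 3*(-1) = -3)
(-31*t)*b(-3) = -31*(-3)*6 = 93*6 = 558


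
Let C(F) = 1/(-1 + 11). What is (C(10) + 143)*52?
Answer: 37206/5 ≈ 7441.2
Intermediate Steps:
C(F) = 1/10
(C(10) + 143)*52 = (1/10 + 143)*52 = (1431/10)*52 = 37206/5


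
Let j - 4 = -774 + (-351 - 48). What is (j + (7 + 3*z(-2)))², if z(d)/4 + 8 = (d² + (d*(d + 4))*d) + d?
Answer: 1295044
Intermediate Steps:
j = -1169 (j = 4 + (-774 + (-351 - 48)) = 4 + (-774 - 399) = 4 - 1173 = -1169)
z(d) = -32 + 4*d + 4*d² + 4*d²*(4 + d) (z(d) = -32 + 4*((d² + (d*(d + 4))*d) + d) = -32 + 4*((d² + (d*(4 + d))*d) + d) = -32 + 4*((d² + d²*(4 + d)) + d) = -32 + 4*(d + d² + d²*(4 + d)) = -32 + (4*d + 4*d² + 4*d²*(4 + d)) = -32 + 4*d + 4*d² + 4*d²*(4 + d))
(j + (7 + 3*z(-2)))² = (-1169 + (7 + 3*(-32 + 4*(-2) + 4*(-2)³ + 20*(-2)²)))² = (-1169 + (7 + 3*(-32 - 8 + 4*(-8) + 20*4)))² = (-1169 + (7 + 3*(-32 - 8 - 32 + 80)))² = (-1169 + (7 + 3*8))² = (-1169 + (7 + 24))² = (-1169 + 31)² = (-1138)² = 1295044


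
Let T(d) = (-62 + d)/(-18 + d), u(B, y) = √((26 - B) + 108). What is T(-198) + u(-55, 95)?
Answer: 65/54 + 3*√21 ≈ 14.951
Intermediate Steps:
u(B, y) = √(134 - B)
T(d) = (-62 + d)/(-18 + d)
T(-198) + u(-55, 95) = (-62 - 198)/(-18 - 198) + √(134 - 1*(-55)) = -260/(-216) + √(134 + 55) = -1/216*(-260) + √189 = 65/54 + 3*√21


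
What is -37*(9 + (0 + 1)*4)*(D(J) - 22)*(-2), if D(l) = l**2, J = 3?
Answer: -12506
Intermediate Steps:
-37*(9 + (0 + 1)*4)*(D(J) - 22)*(-2) = -37*(9 + (0 + 1)*4)*(3**2 - 22)*(-2) = -37*(9 + 1*4)*(9 - 22)*(-2) = -37*(9 + 4)*(-13)*(-2) = -481*(-13)*(-2) = -37*(-169)*(-2) = 6253*(-2) = -12506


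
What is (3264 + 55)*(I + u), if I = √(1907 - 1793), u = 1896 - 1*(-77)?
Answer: 6548387 + 3319*√114 ≈ 6.5838e+6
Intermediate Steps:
u = 1973 (u = 1896 + 77 = 1973)
I = √114 ≈ 10.677
(3264 + 55)*(I + u) = (3264 + 55)*(√114 + 1973) = 3319*(1973 + √114) = 6548387 + 3319*√114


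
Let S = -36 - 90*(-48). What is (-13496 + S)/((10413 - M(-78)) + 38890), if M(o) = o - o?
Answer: -196/1049 ≈ -0.18684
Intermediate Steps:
M(o) = 0
S = 4284 (S = -36 + 4320 = 4284)
(-13496 + S)/((10413 - M(-78)) + 38890) = (-13496 + 4284)/((10413 - 1*0) + 38890) = -9212/((10413 + 0) + 38890) = -9212/(10413 + 38890) = -9212/49303 = -9212*1/49303 = -196/1049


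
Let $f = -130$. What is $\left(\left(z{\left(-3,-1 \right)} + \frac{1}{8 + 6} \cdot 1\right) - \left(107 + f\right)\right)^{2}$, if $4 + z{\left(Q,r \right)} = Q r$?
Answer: $\frac{95481}{196} \approx 487.15$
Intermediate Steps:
$z{\left(Q,r \right)} = -4 + Q r$
$\left(\left(z{\left(-3,-1 \right)} + \frac{1}{8 + 6} \cdot 1\right) - \left(107 + f\right)\right)^{2} = \left(\left(\left(-4 - -3\right) + \frac{1}{8 + 6} \cdot 1\right) - -23\right)^{2} = \left(\left(\left(-4 + 3\right) + \frac{1}{14} \cdot 1\right) + \left(-107 + 130\right)\right)^{2} = \left(\left(-1 + \frac{1}{14} \cdot 1\right) + 23\right)^{2} = \left(\left(-1 + \frac{1}{14}\right) + 23\right)^{2} = \left(- \frac{13}{14} + 23\right)^{2} = \left(\frac{309}{14}\right)^{2} = \frac{95481}{196}$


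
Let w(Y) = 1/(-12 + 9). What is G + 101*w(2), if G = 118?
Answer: 253/3 ≈ 84.333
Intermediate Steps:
w(Y) = -1/3 (w(Y) = 1/(-3) = -1/3)
G + 101*w(2) = 118 + 101*(-1/3) = 118 - 101/3 = 253/3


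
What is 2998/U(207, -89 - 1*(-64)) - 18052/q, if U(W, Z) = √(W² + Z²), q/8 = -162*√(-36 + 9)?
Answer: 1499*√43474/21737 - 4513*I*√3/2916 ≈ 14.379 - 2.6806*I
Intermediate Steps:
q = -3888*I*√3 (q = 8*(-162*√(-36 + 9)) = 8*(-486*I*√3) = -3888*I*√3 ≈ -6734.2*I)
2998/U(207, -89 - 1*(-64)) - 18052/q = 2998/(√(207² + (-89 - 1*(-64))²)) - 18052*I*√3/11664 = 2998/(√(42849 + (-89 + 64)²)) - 4513*I*√3/2916 = 2998/(√(42849 + (-25)²)) - 4513*I*√3/2916 = 2998/(√(42849 + 625)) - 4513*I*√3/2916 = 2998/(√43474) - 4513*I*√3/2916 = 2998*(√43474/43474) - 4513*I*√3/2916 = 1499*√43474/21737 - 4513*I*√3/2916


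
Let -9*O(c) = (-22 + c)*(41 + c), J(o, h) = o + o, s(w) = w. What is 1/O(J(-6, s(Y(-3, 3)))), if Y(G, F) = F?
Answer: 9/986 ≈ 0.0091278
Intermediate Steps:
J(o, h) = 2*o
O(c) = -(-22 + c)*(41 + c)/9
1/O(J(-6, s(Y(-3, 3)))) = 1/(902/9 - 38*(-6)/9 - (2*(-6))**2/9) = 1/(902/9 - 19/9*(-12) - 1/9*(-12)**2) = 1/(902/9 + 76/3 - 1/9*144) = 1/(902/9 + 76/3 - 16) = 1/(986/9) = 9/986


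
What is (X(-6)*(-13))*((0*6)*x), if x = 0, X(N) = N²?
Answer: 0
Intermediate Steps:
(X(-6)*(-13))*((0*6)*x) = ((-6)²*(-13))*((0*6)*0) = (36*(-13))*(0*0) = -468*0 = 0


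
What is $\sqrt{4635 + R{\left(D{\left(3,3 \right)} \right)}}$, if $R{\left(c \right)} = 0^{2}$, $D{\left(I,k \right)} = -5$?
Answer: $3 \sqrt{515} \approx 68.081$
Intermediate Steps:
$R{\left(c \right)} = 0$
$\sqrt{4635 + R{\left(D{\left(3,3 \right)} \right)}} = \sqrt{4635 + 0} = \sqrt{4635} = 3 \sqrt{515}$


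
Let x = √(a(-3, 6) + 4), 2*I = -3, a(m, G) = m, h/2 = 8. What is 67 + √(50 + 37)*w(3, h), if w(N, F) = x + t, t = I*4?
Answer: 67 - 5*√87 ≈ 20.363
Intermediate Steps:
h = 16 (h = 2*8 = 16)
I = -3/2 (I = (½)*(-3) = -3/2 ≈ -1.5000)
t = -6 (t = -3/2*4 = -6)
x = 1 (x = √(-3 + 4) = √1 = 1)
w(N, F) = -5 (w(N, F) = 1 - 6 = -5)
67 + √(50 + 37)*w(3, h) = 67 + √(50 + 37)*(-5) = 67 + √87*(-5) = 67 - 5*√87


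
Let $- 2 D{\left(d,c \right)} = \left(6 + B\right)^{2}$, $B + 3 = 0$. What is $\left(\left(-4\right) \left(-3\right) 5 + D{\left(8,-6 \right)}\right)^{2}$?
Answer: $\frac{12321}{4} \approx 3080.3$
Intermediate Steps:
$B = -3$ ($B = -3 + 0 = -3$)
$D{\left(d,c \right)} = - \frac{9}{2}$ ($D{\left(d,c \right)} = - \frac{\left(6 - 3\right)^{2}}{2} = - \frac{3^{2}}{2} = \left(- \frac{1}{2}\right) 9 = - \frac{9}{2}$)
$\left(\left(-4\right) \left(-3\right) 5 + D{\left(8,-6 \right)}\right)^{2} = \left(\left(-4\right) \left(-3\right) 5 - \frac{9}{2}\right)^{2} = \left(12 \cdot 5 - \frac{9}{2}\right)^{2} = \left(60 - \frac{9}{2}\right)^{2} = \left(\frac{111}{2}\right)^{2} = \frac{12321}{4}$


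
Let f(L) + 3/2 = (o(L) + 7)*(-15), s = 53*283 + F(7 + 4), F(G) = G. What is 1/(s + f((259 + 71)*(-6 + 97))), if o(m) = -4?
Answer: 2/29927 ≈ 6.6829e-5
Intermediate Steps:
s = 15010 (s = 53*283 + (7 + 4) = 14999 + 11 = 15010)
f(L) = -93/2 (f(L) = -3/2 + (-4 + 7)*(-15) = -3/2 + 3*(-15) = -3/2 - 45 = -93/2)
1/(s + f((259 + 71)*(-6 + 97))) = 1/(15010 - 93/2) = 1/(29927/2) = 2/29927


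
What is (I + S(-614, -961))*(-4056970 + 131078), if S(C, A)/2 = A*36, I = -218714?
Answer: 1130287862152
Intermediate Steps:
S(C, A) = 72*A (S(C, A) = 2*(A*36) = 2*(36*A) = 72*A)
(I + S(-614, -961))*(-4056970 + 131078) = (-218714 + 72*(-961))*(-4056970 + 131078) = (-218714 - 69192)*(-3925892) = -287906*(-3925892) = 1130287862152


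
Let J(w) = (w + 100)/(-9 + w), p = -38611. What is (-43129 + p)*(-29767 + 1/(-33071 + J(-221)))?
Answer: 18507082283587420/7606209 ≈ 2.4332e+9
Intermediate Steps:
J(w) = (100 + w)/(-9 + w)
(-43129 + p)*(-29767 + 1/(-33071 + J(-221))) = (-43129 - 38611)*(-29767 + 1/(-33071 + (100 - 221)/(-9 - 221))) = -81740*(-29767 + 1/(-33071 - 121/(-230))) = -81740*(-29767 + 1/(-33071 - 1/230*(-121))) = -81740*(-29767 + 1/(-33071 + 121/230)) = -81740*(-29767 + 1/(-7606209/230)) = -81740*(-29767 - 230/7606209) = -81740*(-226414023533/7606209) = 18507082283587420/7606209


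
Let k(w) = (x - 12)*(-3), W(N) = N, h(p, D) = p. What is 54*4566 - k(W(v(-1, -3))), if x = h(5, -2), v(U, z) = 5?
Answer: 246543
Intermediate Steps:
x = 5
k(w) = 21 (k(w) = (5 - 12)*(-3) = -7*(-3) = 21)
54*4566 - k(W(v(-1, -3))) = 54*4566 - 1*21 = 246564 - 21 = 246543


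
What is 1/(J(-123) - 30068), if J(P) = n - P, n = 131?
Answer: -1/29814 ≈ -3.3541e-5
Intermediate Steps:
J(P) = 131 - P
1/(J(-123) - 30068) = 1/((131 - 1*(-123)) - 30068) = 1/((131 + 123) - 30068) = 1/(254 - 30068) = 1/(-29814) = -1/29814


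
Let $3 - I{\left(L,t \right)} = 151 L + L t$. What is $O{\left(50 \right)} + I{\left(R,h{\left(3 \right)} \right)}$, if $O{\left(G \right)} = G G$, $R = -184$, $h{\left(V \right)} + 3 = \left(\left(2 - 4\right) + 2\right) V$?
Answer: $29735$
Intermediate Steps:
$h{\left(V \right)} = -3$ ($h{\left(V \right)} = -3 + \left(\left(2 - 4\right) + 2\right) V = -3 + \left(-2 + 2\right) V = -3 + 0 V = -3 + 0 = -3$)
$O{\left(G \right)} = G^{2}$
$I{\left(L,t \right)} = 3 - 151 L - L t$ ($I{\left(L,t \right)} = 3 - \left(151 L + L t\right) = 3 - 151 L - L t$)
$O{\left(50 \right)} + I{\left(R,h{\left(3 \right)} \right)} = 50^{2} - \left(-27787 + 552\right) = 2500 + \left(3 + 27784 - 552\right) = 2500 + 27235 = 29735$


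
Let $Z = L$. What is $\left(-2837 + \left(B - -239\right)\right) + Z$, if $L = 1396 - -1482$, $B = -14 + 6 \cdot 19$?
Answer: $380$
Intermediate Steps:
$B = 100$ ($B = -14 + 114 = 100$)
$L = 2878$ ($L = 1396 + 1482 = 2878$)
$Z = 2878$
$\left(-2837 + \left(B - -239\right)\right) + Z = \left(-2837 + \left(100 - -239\right)\right) + 2878 = \left(-2837 + \left(100 + 239\right)\right) + 2878 = \left(-2837 + 339\right) + 2878 = -2498 + 2878 = 380$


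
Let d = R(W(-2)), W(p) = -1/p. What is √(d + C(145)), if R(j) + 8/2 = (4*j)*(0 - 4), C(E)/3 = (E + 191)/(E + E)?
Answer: 2*I*√44805/145 ≈ 2.9196*I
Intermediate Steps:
C(E) = 3*(191 + E)/(2*E) (C(E) = 3*((E + 191)/(E + E)) = 3*((191 + E)/((2*E))) = 3*((191 + E)*(1/(2*E))) = 3*((191 + E)/(2*E)) = 3*(191 + E)/(2*E))
R(j) = -4 - 16*j (R(j) = -4 + (4*j)*(0 - 4) = -4 + (4*j)*(-4) = -4 - 16*j)
d = -12 (d = -4 - (-16)/(-2) = -4 - (-16)*(-1)/2 = -4 - 16*½ = -4 - 8 = -12)
√(d + C(145)) = √(-12 + (3/2)*(191 + 145)/145) = √(-12 + (3/2)*(1/145)*336) = √(-12 + 504/145) = √(-1236/145) = 2*I*√44805/145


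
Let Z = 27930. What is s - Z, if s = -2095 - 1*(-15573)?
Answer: -14452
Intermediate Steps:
s = 13478 (s = -2095 + 15573 = 13478)
s - Z = 13478 - 1*27930 = 13478 - 27930 = -14452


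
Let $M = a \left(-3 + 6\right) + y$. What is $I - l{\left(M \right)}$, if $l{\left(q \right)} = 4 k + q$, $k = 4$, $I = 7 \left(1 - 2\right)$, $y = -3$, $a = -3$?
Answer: $-11$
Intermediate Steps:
$M = -12$ ($M = - 3 \left(-3 + 6\right) - 3 = \left(-3\right) 3 - 3 = -9 - 3 = -12$)
$I = -7$ ($I = 7 \left(-1\right) = -7$)
$l{\left(q \right)} = 16 + q$ ($l{\left(q \right)} = 4 \cdot 4 + q = 16 + q$)
$I - l{\left(M \right)} = -7 - \left(16 - 12\right) = -7 - 4 = -11$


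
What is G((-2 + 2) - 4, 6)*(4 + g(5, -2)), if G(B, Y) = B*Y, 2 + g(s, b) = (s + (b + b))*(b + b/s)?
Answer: 48/5 ≈ 9.6000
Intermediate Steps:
g(s, b) = -2 + (b + b/s)*(s + 2*b) (g(s, b) = -2 + (s + (b + b))*(b + b/s) = -2 + (s + 2*b)*(b + b/s) = -2 + (b + b/s)*(s + 2*b))
G((-2 + 2) - 4, 6)*(4 + g(5, -2)) = (((-2 + 2) - 4)*6)*(4 + (-2 - 2 + 2*(-2)² - 2*5 + 2*(-2)²/5)) = ((0 - 4)*6)*(4 + (-2 - 2 + 2*4 - 10 + 2*4*(⅕))) = (-4*6)*(4 + (-2 - 2 + 8 - 10 + 8/5)) = -24*(4 - 22/5) = -24*(-⅖) = 48/5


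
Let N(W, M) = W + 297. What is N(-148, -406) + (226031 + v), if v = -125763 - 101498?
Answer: -1081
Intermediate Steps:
N(W, M) = 297 + W
v = -227261
N(-148, -406) + (226031 + v) = (297 - 148) + (226031 - 227261) = 149 - 1230 = -1081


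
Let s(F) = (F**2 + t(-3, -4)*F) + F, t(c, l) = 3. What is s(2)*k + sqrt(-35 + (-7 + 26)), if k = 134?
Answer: 1608 + 4*I ≈ 1608.0 + 4.0*I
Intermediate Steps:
s(F) = F**2 + 4*F (s(F) = (F**2 + 3*F) + F = F**2 + 4*F)
s(2)*k + sqrt(-35 + (-7 + 26)) = (2*(4 + 2))*134 + sqrt(-35 + (-7 + 26)) = (2*6)*134 + sqrt(-35 + 19) = 12*134 + sqrt(-16) = 1608 + 4*I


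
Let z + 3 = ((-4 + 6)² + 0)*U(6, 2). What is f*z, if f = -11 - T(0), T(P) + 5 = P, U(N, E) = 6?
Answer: -126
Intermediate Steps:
T(P) = -5 + P
f = -6 (f = -11 - (-5 + 0) = -11 - 1*(-5) = -11 + 5 = -6)
z = 21 (z = -3 + ((-4 + 6)² + 0)*6 = -3 + (2² + 0)*6 = -3 + (4 + 0)*6 = -3 + 4*6 = -3 + 24 = 21)
f*z = -6*21 = -126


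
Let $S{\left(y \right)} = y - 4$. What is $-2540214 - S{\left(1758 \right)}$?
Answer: $-2541968$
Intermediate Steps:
$S{\left(y \right)} = -4 + y$ ($S{\left(y \right)} = y - 4 = -4 + y$)
$-2540214 - S{\left(1758 \right)} = -2540214 - \left(-4 + 1758\right) = -2540214 - 1754 = -2541968$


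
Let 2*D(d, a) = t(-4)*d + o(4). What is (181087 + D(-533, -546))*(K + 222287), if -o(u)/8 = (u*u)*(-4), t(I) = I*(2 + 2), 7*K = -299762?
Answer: 233168236929/7 ≈ 3.3310e+10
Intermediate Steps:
K = -299762/7 (K = (⅐)*(-299762) = -299762/7 ≈ -42823.)
t(I) = 4*I (t(I) = I*4 = 4*I)
o(u) = 32*u² (o(u) = -8*u*u*(-4) = -8*u²*(-4) = -(-32)*u² = 32*u²)
D(d, a) = 256 - 8*d (D(d, a) = ((4*(-4))*d + 32*4²)/2 = (-16*d + 32*16)/2 = (-16*d + 512)/2 = (512 - 16*d)/2 = 256 - 8*d)
(181087 + D(-533, -546))*(K + 222287) = (181087 + (256 - 8*(-533)))*(-299762/7 + 222287) = (181087 + (256 + 4264))*(1256247/7) = (181087 + 4520)*(1256247/7) = 185607*(1256247/7) = 233168236929/7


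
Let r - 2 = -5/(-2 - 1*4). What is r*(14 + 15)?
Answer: 493/6 ≈ 82.167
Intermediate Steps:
r = 17/6 (r = 2 - 5/(-2 - 1*4) = 2 - 5/(-2 - 4) = 2 - 5/(-6) = 2 - 5*(-1/6) = 2 + 5/6 = 17/6 ≈ 2.8333)
r*(14 + 15) = 17*(14 + 15)/6 = (17/6)*29 = 493/6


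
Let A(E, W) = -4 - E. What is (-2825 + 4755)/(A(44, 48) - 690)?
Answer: -965/369 ≈ -2.6152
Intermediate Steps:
(-2825 + 4755)/(A(44, 48) - 690) = (-2825 + 4755)/((-4 - 1*44) - 690) = 1930/((-4 - 44) - 690) = 1930/(-48 - 690) = 1930/(-738) = 1930*(-1/738) = -965/369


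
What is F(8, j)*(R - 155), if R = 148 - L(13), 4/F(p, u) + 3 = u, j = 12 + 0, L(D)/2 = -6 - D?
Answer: 124/9 ≈ 13.778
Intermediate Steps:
L(D) = -12 - 2*D (L(D) = 2*(-6 - D) = -12 - 2*D)
j = 12
F(p, u) = 4/(-3 + u)
R = 186 (R = 148 - (-12 - 2*13) = 148 - (-12 - 26) = 148 - 1*(-38) = 148 + 38 = 186)
F(8, j)*(R - 155) = (4/(-3 + 12))*(186 - 155) = (4/9)*31 = 124/9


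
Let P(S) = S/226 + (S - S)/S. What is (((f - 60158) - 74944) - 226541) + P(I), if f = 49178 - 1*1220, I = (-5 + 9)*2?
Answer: -35446401/113 ≈ -3.1369e+5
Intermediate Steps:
I = 8 (I = 4*2 = 8)
f = 47958 (f = 49178 - 1220 = 47958)
P(S) = S/226 (P(S) = S*(1/226) + 0/S = S/226 + 0 = S/226)
(((f - 60158) - 74944) - 226541) + P(I) = (((47958 - 60158) - 74944) - 226541) + (1/226)*8 = ((-12200 - 74944) - 226541) + 4/113 = (-87144 - 226541) + 4/113 = -313685 + 4/113 = -35446401/113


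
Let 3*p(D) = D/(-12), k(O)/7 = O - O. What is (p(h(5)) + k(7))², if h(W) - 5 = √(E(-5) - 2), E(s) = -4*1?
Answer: (5 + I*√6)²/1296 ≈ 0.01466 + 0.0189*I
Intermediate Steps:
E(s) = -4
h(W) = 5 + I*√6 (h(W) = 5 + √(-4 - 2) = 5 + √(-6) = 5 + I*√6)
k(O) = 0 (k(O) = 7*(O - O) = 7*0 = 0)
p(D) = -D/36 (p(D) = (D/(-12))/3 = (D*(-1/12))/3 = (-D/12)/3 = -D/36)
(p(h(5)) + k(7))² = (-(5 + I*√6)/36 + 0)² = ((-5/36 - I*√6/36) + 0)² = (-5/36 - I*√6/36)²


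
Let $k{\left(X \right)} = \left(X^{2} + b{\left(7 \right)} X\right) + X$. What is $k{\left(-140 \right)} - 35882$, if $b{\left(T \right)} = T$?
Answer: $-17402$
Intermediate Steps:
$k{\left(X \right)} = X^{2} + 8 X$ ($k{\left(X \right)} = \left(X^{2} + 7 X\right) + X = X^{2} + 8 X$)
$k{\left(-140 \right)} - 35882 = - 140 \left(8 - 140\right) - 35882 = \left(-140\right) \left(-132\right) - 35882 = 18480 - 35882 = -17402$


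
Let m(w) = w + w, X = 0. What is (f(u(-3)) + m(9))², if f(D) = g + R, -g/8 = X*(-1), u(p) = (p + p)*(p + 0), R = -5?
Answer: 169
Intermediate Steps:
u(p) = 2*p² (u(p) = (2*p)*p = 2*p²)
g = 0 (g = -0*(-1) = -8*0 = 0)
m(w) = 2*w
f(D) = -5 (f(D) = 0 - 5 = -5)
(f(u(-3)) + m(9))² = (-5 + 2*9)² = (-5 + 18)² = 13² = 169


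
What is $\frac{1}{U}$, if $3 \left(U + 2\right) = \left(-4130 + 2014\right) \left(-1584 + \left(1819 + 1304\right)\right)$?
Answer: $- \frac{1}{1085510} \approx -9.2123 \cdot 10^{-7}$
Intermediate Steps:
$U = -1085510$ ($U = -2 + \frac{\left(-4130 + 2014\right) \left(-1584 + \left(1819 + 1304\right)\right)}{3} = -2 + \frac{\left(-2116\right) \left(-1584 + 3123\right)}{3} = -2 + \frac{\left(-2116\right) 1539}{3} = -2 + \frac{1}{3} \left(-3256524\right) = -2 - 1085508 = -1085510$)
$\frac{1}{U} = \frac{1}{-1085510} = - \frac{1}{1085510}$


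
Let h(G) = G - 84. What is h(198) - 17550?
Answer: -17436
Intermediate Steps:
h(G) = -84 + G
h(198) - 17550 = (-84 + 198) - 17550 = 114 - 17550 = -17436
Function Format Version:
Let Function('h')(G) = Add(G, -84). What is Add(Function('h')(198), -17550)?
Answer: -17436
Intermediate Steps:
Function('h')(G) = Add(-84, G)
Add(Function('h')(198), -17550) = Add(Add(-84, 198), -17550) = Add(114, -17550) = -17436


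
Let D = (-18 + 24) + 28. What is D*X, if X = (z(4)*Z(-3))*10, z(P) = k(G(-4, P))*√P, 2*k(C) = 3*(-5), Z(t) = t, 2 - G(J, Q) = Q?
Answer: 15300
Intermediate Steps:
G(J, Q) = 2 - Q
k(C) = -15/2 (k(C) = (3*(-5))/2 = (½)*(-15) = -15/2)
z(P) = -15*√P/2
X = 450 (X = (-15*√4/2*(-3))*10 = (-15/2*2*(-3))*10 = -15*(-3)*10 = 45*10 = 450)
D = 34 (D = 6 + 28 = 34)
D*X = 34*450 = 15300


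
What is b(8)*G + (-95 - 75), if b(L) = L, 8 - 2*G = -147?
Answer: 450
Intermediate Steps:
G = 155/2 (G = 4 - 1/2*(-147) = 4 + 147/2 = 155/2 ≈ 77.500)
b(8)*G + (-95 - 75) = 8*(155/2) + (-95 - 75) = 620 - 170 = 450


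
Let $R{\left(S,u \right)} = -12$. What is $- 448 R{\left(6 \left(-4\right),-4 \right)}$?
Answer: $5376$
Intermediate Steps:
$- 448 R{\left(6 \left(-4\right),-4 \right)} = \left(-448\right) \left(-12\right) = 5376$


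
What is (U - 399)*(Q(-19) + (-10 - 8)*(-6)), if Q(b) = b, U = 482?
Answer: 7387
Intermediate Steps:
(U - 399)*(Q(-19) + (-10 - 8)*(-6)) = (482 - 399)*(-19 + (-10 - 8)*(-6)) = 83*(-19 - 18*(-6)) = 83*(-19 + 108) = 83*89 = 7387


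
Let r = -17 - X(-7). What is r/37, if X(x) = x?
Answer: -10/37 ≈ -0.27027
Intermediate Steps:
r = -10 (r = -17 - 1*(-7) = -17 + 7 = -10)
r/37 = -10/37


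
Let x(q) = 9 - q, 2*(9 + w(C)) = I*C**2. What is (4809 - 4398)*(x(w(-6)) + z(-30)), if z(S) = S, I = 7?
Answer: -56718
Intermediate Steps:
w(C) = -9 + 7*C**2/2 (w(C) = -9 + (7*C**2)/2 = -9 + 7*C**2/2)
(4809 - 4398)*(x(w(-6)) + z(-30)) = (4809 - 4398)*((9 - (-9 + (7/2)*(-6)**2)) - 30) = 411*((9 - (-9 + (7/2)*36)) - 30) = 411*((9 - (-9 + 126)) - 30) = 411*((9 - 1*117) - 30) = 411*((9 - 117) - 30) = 411*(-108 - 30) = 411*(-138) = -56718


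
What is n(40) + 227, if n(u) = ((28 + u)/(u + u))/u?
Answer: 181617/800 ≈ 227.02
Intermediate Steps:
n(u) = (28 + u)/(2*u²) (n(u) = ((28 + u)/((2*u)))/u = ((28 + u)*(1/(2*u)))/u = ((28 + u)/(2*u))/u = (28 + u)/(2*u²))
n(40) + 227 = (½)*(28 + 40)/40² + 227 = (½)*(1/1600)*68 + 227 = 17/800 + 227 = 181617/800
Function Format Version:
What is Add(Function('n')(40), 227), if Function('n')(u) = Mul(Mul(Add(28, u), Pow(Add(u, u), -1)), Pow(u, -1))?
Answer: Rational(181617, 800) ≈ 227.02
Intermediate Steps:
Function('n')(u) = Mul(Rational(1, 2), Pow(u, -2), Add(28, u)) (Function('n')(u) = Mul(Mul(Add(28, u), Pow(Mul(2, u), -1)), Pow(u, -1)) = Mul(Mul(Add(28, u), Mul(Rational(1, 2), Pow(u, -1))), Pow(u, -1)) = Mul(Mul(Rational(1, 2), Pow(u, -1), Add(28, u)), Pow(u, -1)) = Mul(Rational(1, 2), Pow(u, -2), Add(28, u)))
Add(Function('n')(40), 227) = Add(Mul(Rational(1, 2), Pow(40, -2), Add(28, 40)), 227) = Add(Mul(Rational(1, 2), Rational(1, 1600), 68), 227) = Add(Rational(17, 800), 227) = Rational(181617, 800)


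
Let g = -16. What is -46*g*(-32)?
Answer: -23552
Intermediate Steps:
-46*g*(-32) = -46*(-16)*(-32) = 736*(-32) = -23552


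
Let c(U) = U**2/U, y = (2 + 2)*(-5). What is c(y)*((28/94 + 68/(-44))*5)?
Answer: 64500/517 ≈ 124.76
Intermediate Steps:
y = -20 (y = 4*(-5) = -20)
c(U) = U
c(y)*((28/94 + 68/(-44))*5) = -20*(28/94 + 68/(-44))*5 = -20*(28*(1/94) + 68*(-1/44))*5 = -20*(14/47 - 17/11)*5 = -(-12900)*5/517 = -20*(-3225/517) = 64500/517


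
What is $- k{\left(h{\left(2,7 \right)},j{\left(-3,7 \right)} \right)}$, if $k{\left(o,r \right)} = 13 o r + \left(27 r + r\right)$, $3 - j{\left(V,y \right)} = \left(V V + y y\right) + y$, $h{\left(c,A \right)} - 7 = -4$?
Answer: $4154$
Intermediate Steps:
$h{\left(c,A \right)} = 3$ ($h{\left(c,A \right)} = 7 - 4 = 3$)
$j{\left(V,y \right)} = 3 - y - V^{2} - y^{2}$ ($j{\left(V,y \right)} = 3 - \left(\left(V V + y y\right) + y\right) = 3 - \left(\left(V^{2} + y^{2}\right) + y\right) = 3 - \left(y + V^{2} + y^{2}\right) = 3 - y - V^{2} - y^{2}$)
$k{\left(o,r \right)} = 28 r + 13 o r$ ($k{\left(o,r \right)} = 13 o r + 28 r = 28 r + 13 o r$)
$- k{\left(h{\left(2,7 \right)},j{\left(-3,7 \right)} \right)} = - \left(3 - 7 - \left(-3\right)^{2} - 7^{2}\right) \left(28 + 13 \cdot 3\right) = - \left(3 - 7 - 9 - 49\right) \left(28 + 39\right) = - \left(3 - 7 - 9 - 49\right) 67 = - \left(-62\right) 67 = \left(-1\right) \left(-4154\right) = 4154$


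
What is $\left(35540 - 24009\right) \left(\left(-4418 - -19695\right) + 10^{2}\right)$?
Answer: $177312187$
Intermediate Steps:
$\left(35540 - 24009\right) \left(\left(-4418 - -19695\right) + 10^{2}\right) = 11531 \left(\left(-4418 + 19695\right) + 100\right) = 11531 \left(15277 + 100\right) = 11531 \cdot 15377 = 177312187$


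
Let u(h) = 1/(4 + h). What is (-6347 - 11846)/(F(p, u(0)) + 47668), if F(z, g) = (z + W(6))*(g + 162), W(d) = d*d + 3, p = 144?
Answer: -72772/309439 ≈ -0.23517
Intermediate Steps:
W(d) = 3 + d² (W(d) = d² + 3 = 3 + d²)
F(z, g) = (39 + z)*(162 + g) (F(z, g) = (z + (3 + 6²))*(g + 162) = (z + (3 + 36))*(162 + g) = (z + 39)*(162 + g) = (39 + z)*(162 + g))
(-6347 - 11846)/(F(p, u(0)) + 47668) = (-6347 - 11846)/((6318 + 39/(4 + 0) + 162*144 + 144/(4 + 0)) + 47668) = -18193/((6318 + 39/4 + 23328 + 144/4) + 47668) = -18193/((6318 + 39*(¼) + 23328 + (¼)*144) + 47668) = -18193/((6318 + 39/4 + 23328 + 36) + 47668) = -18193/(118767/4 + 47668) = -18193/309439/4 = -18193*4/309439 = -72772/309439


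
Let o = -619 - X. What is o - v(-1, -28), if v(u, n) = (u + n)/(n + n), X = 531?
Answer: -64429/56 ≈ -1150.5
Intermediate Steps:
v(u, n) = (n + u)/(2*n) (v(u, n) = (n + u)/((2*n)) = (n + u)*(1/(2*n)) = (n + u)/(2*n))
o = -1150 (o = -619 - 1*531 = -619 - 531 = -1150)
o - v(-1, -28) = -1150 - (-28 - 1)/(2*(-28)) = -1150 - (-1)*(-29)/(2*28) = -1150 - 1*29/56 = -1150 - 29/56 = -64429/56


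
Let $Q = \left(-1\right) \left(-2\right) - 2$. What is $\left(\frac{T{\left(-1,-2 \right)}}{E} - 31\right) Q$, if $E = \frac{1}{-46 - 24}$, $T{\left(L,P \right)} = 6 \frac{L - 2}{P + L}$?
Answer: $0$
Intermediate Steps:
$Q = 0$ ($Q = 2 - 2 = 0$)
$T{\left(L,P \right)} = \frac{6 \left(-2 + L\right)}{L + P}$ ($T{\left(L,P \right)} = 6 \frac{-2 + L}{L + P} = \frac{6 \left(-2 + L\right)}{L + P}$)
$E = - \frac{1}{70}$ ($E = \frac{1}{-70} = - \frac{1}{70} \approx -0.014286$)
$\left(\frac{T{\left(-1,-2 \right)}}{E} - 31\right) Q = \left(\frac{6 \frac{1}{-1 - 2} \left(-2 - 1\right)}{- \frac{1}{70}} - 31\right) 0 = \left(6 \frac{1}{-3} \left(-3\right) \left(-70\right) - 31\right) 0 = \left(6 \left(- \frac{1}{3}\right) \left(-3\right) \left(-70\right) - 31\right) 0 = \left(6 \left(-70\right) - 31\right) 0 = \left(-420 - 31\right) 0 = \left(-451\right) 0 = 0$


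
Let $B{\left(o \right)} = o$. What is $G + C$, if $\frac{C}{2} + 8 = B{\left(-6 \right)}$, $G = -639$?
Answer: $-667$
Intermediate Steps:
$C = -28$ ($C = -16 + 2 \left(-6\right) = -16 - 12 = -28$)
$G + C = -639 - 28 = -667$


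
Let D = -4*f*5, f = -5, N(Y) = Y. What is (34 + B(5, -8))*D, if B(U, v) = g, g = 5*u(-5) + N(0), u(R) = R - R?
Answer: 3400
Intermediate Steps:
u(R) = 0
g = 0 (g = 5*0 + 0 = 0 + 0 = 0)
B(U, v) = 0
D = 100 (D = -4*(-5)*5 = 20*5 = 100)
(34 + B(5, -8))*D = (34 + 0)*100 = 34*100 = 3400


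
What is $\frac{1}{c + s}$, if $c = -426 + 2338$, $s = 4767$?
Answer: $\frac{1}{6679} \approx 0.00014972$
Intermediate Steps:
$c = 1912$
$\frac{1}{c + s} = \frac{1}{1912 + 4767} = \frac{1}{6679}$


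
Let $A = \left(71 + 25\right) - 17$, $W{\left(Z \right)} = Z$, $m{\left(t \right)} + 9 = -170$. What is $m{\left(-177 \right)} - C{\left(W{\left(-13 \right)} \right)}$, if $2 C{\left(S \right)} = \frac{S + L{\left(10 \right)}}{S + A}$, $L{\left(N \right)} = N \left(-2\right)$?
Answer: $- \frac{715}{4} \approx -178.75$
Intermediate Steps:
$m{\left(t \right)} = -179$ ($m{\left(t \right)} = -9 - 170 = -179$)
$A = 79$ ($A = 96 - 17 = 79$)
$L{\left(N \right)} = - 2 N$
$C{\left(S \right)} = \frac{-20 + S}{2 \left(79 + S\right)}$ ($C{\left(S \right)} = \frac{\left(S - 20\right) \frac{1}{S + 79}}{2} = \frac{\left(S - 20\right) \frac{1}{79 + S}}{2} = \frac{\left(-20 + S\right) \frac{1}{79 + S}}{2} = \frac{\frac{1}{79 + S} \left(-20 + S\right)}{2} = \frac{-20 + S}{2 \left(79 + S\right)}$)
$m{\left(-177 \right)} - C{\left(W{\left(-13 \right)} \right)} = -179 - \frac{-20 - 13}{2 \left(79 - 13\right)} = -179 - \frac{1}{2} \cdot \frac{1}{66} \left(-33\right) = -179 - - \frac{1}{4} = -179 + \frac{1}{4} = - \frac{715}{4}$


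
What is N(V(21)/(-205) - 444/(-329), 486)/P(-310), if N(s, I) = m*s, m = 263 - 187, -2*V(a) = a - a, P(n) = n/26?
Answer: -438672/50995 ≈ -8.6022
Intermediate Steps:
P(n) = n/26 (P(n) = n*(1/26) = n/26)
V(a) = 0 (V(a) = -(a - a)/2 = -½*0 = 0)
m = 76
N(s, I) = 76*s
N(V(21)/(-205) - 444/(-329), 486)/P(-310) = (76*(0/(-205) - 444/(-329)))/(((1/26)*(-310))) = (76*(0*(-1/205) - 444*(-1/329)))/(-155/13) = (76*(0 + 444/329))*(-13/155) = (76*(444/329))*(-13/155) = (33744/329)*(-13/155) = -438672/50995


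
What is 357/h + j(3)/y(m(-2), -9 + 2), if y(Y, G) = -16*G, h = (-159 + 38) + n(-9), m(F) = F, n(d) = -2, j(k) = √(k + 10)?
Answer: -119/41 + √13/112 ≈ -2.8702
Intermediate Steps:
j(k) = √(10 + k)
h = -123 (h = (-159 + 38) - 2 = -121 - 2 = -123)
357/h + j(3)/y(m(-2), -9 + 2) = 357/(-123) + √(10 + 3)/((-16*(-9 + 2))) = 357*(-1/123) + √13/((-16*(-7))) = -119/41 + √13/112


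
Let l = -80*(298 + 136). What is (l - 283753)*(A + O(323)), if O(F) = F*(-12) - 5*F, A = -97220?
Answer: 32710680303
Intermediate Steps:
l = -34720 (l = -80*434 = -34720)
O(F) = -17*F (O(F) = -12*F - 5*F = -17*F)
(l - 283753)*(A + O(323)) = (-34720 - 283753)*(-97220 - 17*323) = -318473*(-97220 - 5491) = -318473*(-102711) = 32710680303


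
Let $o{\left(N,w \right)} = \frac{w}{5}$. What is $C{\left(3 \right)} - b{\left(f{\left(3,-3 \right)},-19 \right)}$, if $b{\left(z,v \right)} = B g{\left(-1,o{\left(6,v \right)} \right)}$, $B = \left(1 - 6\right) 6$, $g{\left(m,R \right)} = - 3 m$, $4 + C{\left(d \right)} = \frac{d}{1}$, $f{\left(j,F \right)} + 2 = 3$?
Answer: $89$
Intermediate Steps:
$f{\left(j,F \right)} = 1$ ($f{\left(j,F \right)} = -2 + 3 = 1$)
$o{\left(N,w \right)} = \frac{w}{5}$ ($o{\left(N,w \right)} = w \frac{1}{5} = \frac{w}{5}$)
$C{\left(d \right)} = -4 + d$ ($C{\left(d \right)} = -4 + \frac{d}{1} = -4 + d 1 = -4 + d$)
$B = -30$ ($B = \left(1 - 6\right) 6 = \left(-5\right) 6 = -30$)
$b{\left(z,v \right)} = -90$ ($b{\left(z,v \right)} = - 30 \left(\left(-3\right) \left(-1\right)\right) = \left(-30\right) 3 = -90$)
$C{\left(3 \right)} - b{\left(f{\left(3,-3 \right)},-19 \right)} = \left(-4 + 3\right) - -90 = -1 + 90 = 89$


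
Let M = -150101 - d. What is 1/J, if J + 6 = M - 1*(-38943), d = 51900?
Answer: -1/163064 ≈ -6.1326e-6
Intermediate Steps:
M = -202001 (M = -150101 - 1*51900 = -150101 - 51900 = -202001)
J = -163064 (J = -6 + (-202001 - 1*(-38943)) = -6 + (-202001 + 38943) = -6 - 163058 = -163064)
1/J = 1/(-163064) = -1/163064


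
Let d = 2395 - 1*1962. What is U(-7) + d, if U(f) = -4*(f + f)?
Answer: 489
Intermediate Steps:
d = 433 (d = 2395 - 1962 = 433)
U(f) = -8*f
U(-7) + d = -8*(-7) + 433 = 56 + 433 = 489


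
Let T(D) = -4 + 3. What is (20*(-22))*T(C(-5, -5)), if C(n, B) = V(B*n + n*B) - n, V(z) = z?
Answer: 440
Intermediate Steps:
C(n, B) = -n + 2*B*n (C(n, B) = (B*n + n*B) - n = (B*n + B*n) - n = 2*B*n - n = -n + 2*B*n)
T(D) = -1
(20*(-22))*T(C(-5, -5)) = (20*(-22))*(-1) = -440*(-1) = 440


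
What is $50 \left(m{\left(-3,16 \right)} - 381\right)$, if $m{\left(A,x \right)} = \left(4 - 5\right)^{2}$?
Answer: $-19000$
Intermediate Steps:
$m{\left(A,x \right)} = 1$ ($m{\left(A,x \right)} = \left(-1\right)^{2} = 1$)
$50 \left(m{\left(-3,16 \right)} - 381\right) = 50 \left(1 - 381\right) = 50 \left(-380\right) = -19000$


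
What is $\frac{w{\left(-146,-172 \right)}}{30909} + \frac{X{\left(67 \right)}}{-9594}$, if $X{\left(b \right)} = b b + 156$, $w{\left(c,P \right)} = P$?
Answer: $- \frac{48407491}{98846982} \approx -0.48972$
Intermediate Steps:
$X{\left(b \right)} = 156 + b^{2}$ ($X{\left(b \right)} = b^{2} + 156 = 156 + b^{2}$)
$\frac{w{\left(-146,-172 \right)}}{30909} + \frac{X{\left(67 \right)}}{-9594} = - \frac{172}{30909} + \frac{156 + 67^{2}}{-9594} = \left(-172\right) \frac{1}{30909} + \left(156 + 4489\right) \left(- \frac{1}{9594}\right) = - \frac{172}{30909} + 4645 \left(- \frac{1}{9594}\right) = - \frac{172}{30909} - \frac{4645}{9594} = - \frac{48407491}{98846982}$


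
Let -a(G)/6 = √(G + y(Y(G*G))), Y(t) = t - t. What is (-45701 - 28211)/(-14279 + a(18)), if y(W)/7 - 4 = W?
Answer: 1055389448/203888185 - 443472*√46/203888185 ≈ 5.1616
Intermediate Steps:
Y(t) = 0
y(W) = 28 + 7*W
a(G) = -6*√(28 + G) (a(G) = -6*√(G + (28 + 7*0)) = -6*√(G + (28 + 0)) = -6*√(G + 28) = -6*√(28 + G))
(-45701 - 28211)/(-14279 + a(18)) = (-45701 - 28211)/(-14279 - 6*√(28 + 18)) = -73912/(-14279 - 6*√46)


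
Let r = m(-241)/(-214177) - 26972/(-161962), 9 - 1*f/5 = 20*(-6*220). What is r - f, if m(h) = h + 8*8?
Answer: -2290220917403006/17344267637 ≈ -1.3204e+5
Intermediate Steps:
m(h) = 64 + h (m(h) = h + 64 = 64 + h)
f = 132045 (f = 45 - 100*(-6*220) = 45 - 100*(-1320) = 45 - 5*(-26400) = 45 + 132000 = 132045)
r = 2902724659/17344267637 (r = (64 - 241)/(-214177) - 26972/(-161962) = -177*(-1/214177) - 26972*(-1/161962) = 177/214177 + 13486/80981 = 2902724659/17344267637 ≈ 0.16736)
r - f = 2902724659/17344267637 - 1*132045 = 2902724659/17344267637 - 132045 = -2290220917403006/17344267637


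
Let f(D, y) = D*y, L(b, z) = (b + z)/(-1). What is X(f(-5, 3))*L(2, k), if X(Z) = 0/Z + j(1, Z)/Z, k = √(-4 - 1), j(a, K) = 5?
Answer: ⅔ + I*√5/3 ≈ 0.66667 + 0.74536*I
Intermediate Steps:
k = I*√5 (k = √(-5) = I*√5 ≈ 2.2361*I)
L(b, z) = -b - z (L(b, z) = (b + z)*(-1) = -b - z)
X(Z) = 5/Z (X(Z) = 0/Z + 5/Z = 0 + 5/Z = 5/Z)
X(f(-5, 3))*L(2, k) = (5/((-5*3)))*(-1*2 - I*√5) = (5/(-15))*(-2 - I*√5) = (5*(-1/15))*(-2 - I*√5) = -(-2 - I*√5)/3 = ⅔ + I*√5/3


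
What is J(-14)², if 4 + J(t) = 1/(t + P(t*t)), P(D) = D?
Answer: 528529/33124 ≈ 15.956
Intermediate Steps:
J(t) = -4 + 1/(t + t²) (J(t) = -4 + 1/(t + t*t) = -4 + 1/(t + t²))
J(-14)² = ((1 - 4*(-14) - 4*(-14)²)/((-14)*(1 - 14)))² = (-1/14*(1 + 56 - 4*196)/(-13))² = (-1/14*(-1/13)*(1 + 56 - 784))² = (-1/14*(-1/13)*(-727))² = (-727/182)² = 528529/33124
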